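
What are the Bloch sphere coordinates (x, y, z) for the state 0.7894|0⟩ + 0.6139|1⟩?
(0.9692, 0, 0.2463)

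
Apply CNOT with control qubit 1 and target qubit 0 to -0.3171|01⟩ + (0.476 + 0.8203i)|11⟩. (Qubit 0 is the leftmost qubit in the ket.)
(0.476 + 0.8203i)|01⟩ - 0.3171|11⟩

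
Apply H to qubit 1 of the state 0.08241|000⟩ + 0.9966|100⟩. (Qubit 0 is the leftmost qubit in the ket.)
0.05827|000⟩ + 0.05827|010⟩ + 0.7047|100⟩ + 0.7047|110⟩

H on qubit 1 mixes each pair of kets that differ only in qubit 1: amplitudes (a, b) of (|…0…⟩, |…1…⟩) become ((a + b)/√2, (a − b)/√2). Kets absent from the input have amplitude 0.
(|000⟩, |010⟩): (a, b) = (0.08241, 0) → (0.05827, 0.05827)
(|100⟩, |110⟩): (a, b) = (0.9966, 0) → (0.7047, 0.7047)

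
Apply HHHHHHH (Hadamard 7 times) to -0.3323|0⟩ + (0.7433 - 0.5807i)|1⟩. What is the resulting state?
(0.2906 - 0.4106i)|0⟩ + (-0.7606 + 0.4106i)|1⟩

H² = I, so H^7 = H: a single Hadamard. With (a, b) = (-0.3323, (0.7433 - 0.5807i)), H gives ((a + b)/√2, (a − b)/√2) = ((0.2906 - 0.4106i), (-0.7606 + 0.4106i)).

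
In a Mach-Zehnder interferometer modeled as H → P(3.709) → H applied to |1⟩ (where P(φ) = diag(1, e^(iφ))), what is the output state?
(0.9216 + 0.2687i)|0⟩ + (0.07835 - 0.2687i)|1⟩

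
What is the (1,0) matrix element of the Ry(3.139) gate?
1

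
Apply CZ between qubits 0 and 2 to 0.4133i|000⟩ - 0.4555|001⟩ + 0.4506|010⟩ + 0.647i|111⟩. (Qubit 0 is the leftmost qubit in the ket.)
0.4133i|000⟩ - 0.4555|001⟩ + 0.4506|010⟩ - 0.647i|111⟩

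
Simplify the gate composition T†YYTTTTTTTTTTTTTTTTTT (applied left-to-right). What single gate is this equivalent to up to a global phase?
T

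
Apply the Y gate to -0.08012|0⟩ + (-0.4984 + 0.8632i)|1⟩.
(0.8632 + 0.4984i)|0⟩ - 0.08012i|1⟩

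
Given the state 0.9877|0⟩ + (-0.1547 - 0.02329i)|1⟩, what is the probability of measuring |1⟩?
0.02447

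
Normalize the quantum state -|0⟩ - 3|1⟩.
-0.3162|0⟩ - 0.9487|1⟩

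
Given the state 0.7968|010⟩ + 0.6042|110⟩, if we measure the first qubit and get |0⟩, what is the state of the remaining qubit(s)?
|10⟩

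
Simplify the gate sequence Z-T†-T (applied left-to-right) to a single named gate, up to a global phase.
Z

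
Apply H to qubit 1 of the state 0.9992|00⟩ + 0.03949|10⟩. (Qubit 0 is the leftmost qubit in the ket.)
0.7065|00⟩ + 0.7065|01⟩ + 0.02792|10⟩ + 0.02792|11⟩

H on qubit 1 mixes each pair of kets that differ only in qubit 1: amplitudes (a, b) of (|…0…⟩, |…1…⟩) become ((a + b)/√2, (a − b)/√2). Kets absent from the input have amplitude 0.
(|00⟩, |01⟩): (a, b) = (0.9992, 0) → (0.7065, 0.7065)
(|10⟩, |11⟩): (a, b) = (0.03949, 0) → (0.02792, 0.02792)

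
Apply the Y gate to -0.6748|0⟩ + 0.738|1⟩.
-0.738i|0⟩ - 0.6748i|1⟩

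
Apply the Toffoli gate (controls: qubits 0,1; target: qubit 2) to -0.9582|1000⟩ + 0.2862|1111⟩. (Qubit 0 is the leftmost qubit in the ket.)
-0.9582|1000⟩ + 0.2862|1101⟩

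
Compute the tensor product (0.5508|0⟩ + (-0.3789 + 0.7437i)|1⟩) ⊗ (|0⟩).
0.5508|00⟩ + (-0.3789 + 0.7437i)|10⟩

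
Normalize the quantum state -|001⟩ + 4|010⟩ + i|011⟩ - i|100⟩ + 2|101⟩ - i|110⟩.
-0.2041|001⟩ + 0.8165|010⟩ + 0.2041i|011⟩ - 0.2041i|100⟩ + 1/√6|101⟩ - 0.2041i|110⟩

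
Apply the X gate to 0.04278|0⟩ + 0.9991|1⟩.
0.9991|0⟩ + 0.04278|1⟩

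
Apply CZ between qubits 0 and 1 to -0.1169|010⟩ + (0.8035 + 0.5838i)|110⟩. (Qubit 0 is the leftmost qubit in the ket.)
-0.1169|010⟩ + (-0.8035 - 0.5838i)|110⟩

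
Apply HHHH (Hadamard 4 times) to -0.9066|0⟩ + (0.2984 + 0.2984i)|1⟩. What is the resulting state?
-0.9066|0⟩ + (0.2984 + 0.2984i)|1⟩

H² = I, so an even number of Hadamards cancels: H^4 = I and the state is unchanged.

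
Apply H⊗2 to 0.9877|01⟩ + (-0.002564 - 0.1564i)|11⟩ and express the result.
(0.4926 - 0.0782i)|00⟩ + (-0.4926 + 0.0782i)|01⟩ + (0.4951 + 0.0782i)|10⟩ + (-0.4951 - 0.0782i)|11⟩

H⊗2 gives amp(|y⟩) = (1/2) Σ_x (−1)^(x·y) amp(|x⟩), where x·y is the number of positions in which both x and y have a 1.
|00⟩: (0.9877 + (-0.002564 - 0.1564i))/2 = (0.4926 - 0.0782i)
|01⟩: (-0.9877 - (-0.002564 - 0.1564i))/2 = (-0.4926 + 0.0782i)
|10⟩: (0.9877 - (-0.002564 - 0.1564i))/2 = (0.4951 + 0.0782i)
|11⟩: (-0.9877 + (-0.002564 - 0.1564i))/2 = (-0.4951 - 0.0782i)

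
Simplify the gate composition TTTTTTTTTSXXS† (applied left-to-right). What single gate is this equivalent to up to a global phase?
T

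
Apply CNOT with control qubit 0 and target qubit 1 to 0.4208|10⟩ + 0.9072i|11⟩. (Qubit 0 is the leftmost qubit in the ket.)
0.9072i|10⟩ + 0.4208|11⟩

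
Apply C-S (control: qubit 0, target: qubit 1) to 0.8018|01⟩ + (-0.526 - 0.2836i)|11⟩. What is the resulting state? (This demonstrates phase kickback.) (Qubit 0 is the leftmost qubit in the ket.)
0.8018|01⟩ + (0.2836 - 0.526i)|11⟩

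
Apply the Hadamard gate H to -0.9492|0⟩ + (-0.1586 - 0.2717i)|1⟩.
(-0.7833 - 0.1921i)|0⟩ + (-0.559 + 0.1921i)|1⟩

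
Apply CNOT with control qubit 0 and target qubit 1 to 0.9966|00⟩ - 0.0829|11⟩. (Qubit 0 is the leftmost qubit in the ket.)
0.9966|00⟩ - 0.0829|10⟩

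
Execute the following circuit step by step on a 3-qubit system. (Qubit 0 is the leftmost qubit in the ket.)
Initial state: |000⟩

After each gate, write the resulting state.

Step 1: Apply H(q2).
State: 1/√2|000⟩ + 1/√2|001⟩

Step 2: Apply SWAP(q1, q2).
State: 1/√2|000⟩ + 1/√2|010⟩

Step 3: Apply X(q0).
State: 1/√2|100⟩ + 1/√2|110⟩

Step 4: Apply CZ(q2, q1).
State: 1/√2|100⟩ + 1/√2|110⟩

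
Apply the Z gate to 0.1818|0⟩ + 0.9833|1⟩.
0.1818|0⟩ - 0.9833|1⟩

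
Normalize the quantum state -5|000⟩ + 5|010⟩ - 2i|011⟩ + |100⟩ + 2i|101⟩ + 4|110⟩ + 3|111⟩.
-0.5455|000⟩ + 0.5455|010⟩ - 0.2182i|011⟩ + 0.1091|100⟩ + 0.2182i|101⟩ + 0.4364|110⟩ + 0.3273|111⟩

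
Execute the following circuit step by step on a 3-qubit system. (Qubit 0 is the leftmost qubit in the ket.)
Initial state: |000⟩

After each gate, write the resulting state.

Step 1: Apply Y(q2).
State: i|001⟩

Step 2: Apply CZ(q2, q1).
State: i|001⟩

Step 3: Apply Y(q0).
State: -|101⟩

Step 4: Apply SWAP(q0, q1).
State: -|011⟩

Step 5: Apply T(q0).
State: -|011⟩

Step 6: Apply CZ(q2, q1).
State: |011⟩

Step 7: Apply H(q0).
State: 1/√2|011⟩ + 1/√2|111⟩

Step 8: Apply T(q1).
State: (1/2 + (1/2)i)|011⟩ + (1/2 + (1/2)i)|111⟩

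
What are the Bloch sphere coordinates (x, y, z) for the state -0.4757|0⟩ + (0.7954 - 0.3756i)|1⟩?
(-0.7567, 0.3573, -0.5474)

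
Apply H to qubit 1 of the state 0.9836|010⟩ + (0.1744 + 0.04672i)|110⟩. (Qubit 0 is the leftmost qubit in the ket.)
0.6955|000⟩ - 0.6955|010⟩ + (0.1233 + 0.03304i)|100⟩ + (-0.1233 - 0.03304i)|110⟩

H on qubit 1 mixes each pair of kets that differ only in qubit 1: amplitudes (a, b) of (|…0…⟩, |…1…⟩) become ((a + b)/√2, (a − b)/√2). Kets absent from the input have amplitude 0.
(|000⟩, |010⟩): (a, b) = (0, 0.9836) → (0.6955, -0.6955)
(|100⟩, |110⟩): (a, b) = (0, (0.1744 + 0.04672i)) → ((0.1233 + 0.03304i), (-0.1233 - 0.03304i))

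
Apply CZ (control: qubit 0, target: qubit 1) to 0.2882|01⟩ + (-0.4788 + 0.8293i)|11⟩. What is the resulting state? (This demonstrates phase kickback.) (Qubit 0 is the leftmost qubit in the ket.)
0.2882|01⟩ + (0.4788 - 0.8293i)|11⟩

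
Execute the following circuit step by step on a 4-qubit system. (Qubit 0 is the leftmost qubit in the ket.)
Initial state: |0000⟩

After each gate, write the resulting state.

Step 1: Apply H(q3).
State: 1/√2|0000⟩ + 1/√2|0001⟩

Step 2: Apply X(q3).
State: 1/√2|0000⟩ + 1/√2|0001⟩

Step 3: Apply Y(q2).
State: (1/√2)i|0010⟩ + (1/√2)i|0011⟩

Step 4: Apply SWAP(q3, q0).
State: (1/√2)i|0010⟩ + (1/√2)i|1010⟩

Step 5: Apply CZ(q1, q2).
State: (1/√2)i|0010⟩ + (1/√2)i|1010⟩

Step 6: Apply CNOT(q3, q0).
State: (1/√2)i|0010⟩ + (1/√2)i|1010⟩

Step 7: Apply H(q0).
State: i|0010⟩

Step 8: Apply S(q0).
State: i|0010⟩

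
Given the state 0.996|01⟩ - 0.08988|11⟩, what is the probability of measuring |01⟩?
0.992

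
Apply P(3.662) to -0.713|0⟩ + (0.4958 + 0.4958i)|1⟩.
-0.713|0⟩ + (-0.1836 - 0.6767i)|1⟩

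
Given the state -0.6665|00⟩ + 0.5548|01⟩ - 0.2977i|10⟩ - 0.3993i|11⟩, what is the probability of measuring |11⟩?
0.1594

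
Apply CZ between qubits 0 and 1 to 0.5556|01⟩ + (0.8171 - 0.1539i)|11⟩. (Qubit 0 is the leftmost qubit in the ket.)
0.5556|01⟩ + (-0.8171 + 0.1539i)|11⟩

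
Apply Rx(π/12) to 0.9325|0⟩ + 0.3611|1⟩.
(0.9245 - 0.04713i)|0⟩ + (0.358 - 0.1217i)|1⟩

Rx(π/12) = [[cos(θ/2), −i·sin(θ/2)], [−i·sin(θ/2), cos(θ/2)]]; θ = π/12, cos(θ/2) ≈ 0.991445, sin(θ/2) ≈ 0.130526.
With a = amp(|0⟩) = 0.9325 and b = amp(|1⟩) = 0.3611:
new amp(|0⟩) = (0.991445)·a + (-0.130526i)·b = (0.9245 - 0.04713i)
new amp(|1⟩) = (-0.130526i)·a + (0.991445)·b = (0.358 - 0.1217i)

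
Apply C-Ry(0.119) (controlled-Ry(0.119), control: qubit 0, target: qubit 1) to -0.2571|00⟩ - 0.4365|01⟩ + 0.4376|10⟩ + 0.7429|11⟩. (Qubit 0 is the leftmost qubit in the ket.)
-0.2571|00⟩ - 0.4365|01⟩ + 0.3926|10⟩ + 0.7676|11⟩

C-Ry(0.119) leaves the control-|0⟩ kets |00⟩, |01⟩ unchanged and applies Ry(0.119) to qubit 1 on the control-|1⟩ pair (|10⟩, |11⟩).
Ry(0.119) = [[cos(θ/2), −sin(θ/2)], [sin(θ/2), cos(θ/2)]]; θ = 0.119, cos(θ/2) ≈ 0.99823, sin(θ/2) ≈ 0.0594649.
With a = amp(|10⟩) = 0.4376 and b = amp(|11⟩) = 0.7429:
new amp(|10⟩) = (0.99823)·a + (-0.0594649)·b = 0.3926
new amp(|11⟩) = (0.0594649)·a + (0.99823)·b = 0.7676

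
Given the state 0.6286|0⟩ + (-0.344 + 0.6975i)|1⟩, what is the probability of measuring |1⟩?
0.6048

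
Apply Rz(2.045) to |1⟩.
(0.5212 + 0.8534i)|1⟩

Rz(2.045) = [[e^(−iθ/2), 0], [0, e^(iθ/2)]] with e^(±iθ/2) = cos(θ/2) ± i·sin(θ/2); θ = 2.045, cos(θ/2) ≈ 0.521234, sin(θ/2) ≈ 0.853414.
With a = amp(|0⟩) = 0 and b = amp(|1⟩) = 1:
new amp(|0⟩) = (0.521234 - 0.853414i)·a = 0
new amp(|1⟩) = (0.521234 + 0.853414i)·b = (0.5212 + 0.8534i)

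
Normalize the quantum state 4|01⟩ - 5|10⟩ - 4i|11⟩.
0.5298|01⟩ - 0.6623|10⟩ - 0.5298i|11⟩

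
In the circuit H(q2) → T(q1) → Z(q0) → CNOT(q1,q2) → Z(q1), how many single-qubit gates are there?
4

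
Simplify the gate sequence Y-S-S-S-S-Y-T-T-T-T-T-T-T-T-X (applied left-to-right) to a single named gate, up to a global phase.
X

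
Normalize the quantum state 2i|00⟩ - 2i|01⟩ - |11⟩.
0.6667i|00⟩ - 0.6667i|01⟩ - 0.3333|11⟩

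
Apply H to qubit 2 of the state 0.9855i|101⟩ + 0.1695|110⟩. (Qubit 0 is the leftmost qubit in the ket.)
0.6969i|100⟩ - 0.6969i|101⟩ + 0.1199|110⟩ + 0.1199|111⟩

H on qubit 2 mixes each pair of kets that differ only in qubit 2: amplitudes (a, b) of (|…0…⟩, |…1…⟩) become ((a + b)/√2, (a − b)/√2). Kets absent from the input have amplitude 0.
(|100⟩, |101⟩): (a, b) = (0, 0.9855i) → (0.6969i, -0.6969i)
(|110⟩, |111⟩): (a, b) = (0.1695, 0) → (0.1199, 0.1199)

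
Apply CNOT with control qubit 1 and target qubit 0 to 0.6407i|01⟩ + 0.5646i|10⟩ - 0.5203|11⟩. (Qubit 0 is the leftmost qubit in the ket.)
-0.5203|01⟩ + 0.5646i|10⟩ + 0.6407i|11⟩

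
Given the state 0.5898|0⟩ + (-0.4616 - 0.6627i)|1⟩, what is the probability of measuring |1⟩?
0.6522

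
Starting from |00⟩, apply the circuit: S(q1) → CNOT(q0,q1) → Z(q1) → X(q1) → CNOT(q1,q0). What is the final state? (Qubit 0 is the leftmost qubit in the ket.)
|11⟩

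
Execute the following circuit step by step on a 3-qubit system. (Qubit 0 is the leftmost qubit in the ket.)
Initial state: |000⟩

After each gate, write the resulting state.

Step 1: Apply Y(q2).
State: i|001⟩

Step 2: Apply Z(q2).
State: -i|001⟩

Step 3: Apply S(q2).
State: |001⟩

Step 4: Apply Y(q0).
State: i|101⟩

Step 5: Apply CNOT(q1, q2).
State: i|101⟩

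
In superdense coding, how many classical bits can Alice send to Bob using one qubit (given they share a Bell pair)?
2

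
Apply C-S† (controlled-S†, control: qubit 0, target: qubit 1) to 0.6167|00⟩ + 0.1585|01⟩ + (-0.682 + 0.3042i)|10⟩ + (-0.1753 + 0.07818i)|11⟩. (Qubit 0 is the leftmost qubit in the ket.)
0.6167|00⟩ + 0.1585|01⟩ + (-0.682 + 0.3042i)|10⟩ + (0.07818 + 0.1753i)|11⟩

C-S† leaves the control-|0⟩ kets |00⟩, |01⟩ unchanged and applies S† to qubit 1 on the control-|1⟩ pair (|10⟩, |11⟩).
S† = [[1, 0], [0, -i]].
With a = amp(|10⟩) = (-0.682 + 0.3042i) and b = amp(|11⟩) = (-0.1753 + 0.07818i):
new amp(|10⟩) = (1)·a = (-0.682 + 0.3042i)
new amp(|11⟩) = (-i)·b = (0.07818 + 0.1753i)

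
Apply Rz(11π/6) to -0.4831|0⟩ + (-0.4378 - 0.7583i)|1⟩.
(0.4666 + 0.125i)|0⟩ + (0.6191 + 0.6192i)|1⟩

Rz(11π/6) = [[e^(−iθ/2), 0], [0, e^(iθ/2)]] with e^(±iθ/2) = cos(θ/2) ± i·sin(θ/2); θ = 11π/6, cos(θ/2) ≈ -0.965926, sin(θ/2) ≈ 0.258819.
With a = amp(|0⟩) = -0.4831 and b = amp(|1⟩) = (-0.4378 - 0.7583i):
new amp(|0⟩) = (-0.965926 - 0.258819i)·a = (0.4666 + 0.125i)
new amp(|1⟩) = (-0.965926 + 0.258819i)·b = (0.6191 + 0.6192i)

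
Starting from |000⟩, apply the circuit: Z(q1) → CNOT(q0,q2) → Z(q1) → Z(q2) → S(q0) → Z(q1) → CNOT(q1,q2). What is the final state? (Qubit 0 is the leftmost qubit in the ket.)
|000⟩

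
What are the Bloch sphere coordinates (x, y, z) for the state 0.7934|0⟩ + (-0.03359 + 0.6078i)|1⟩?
(-0.0533, 0.9645, 0.2589)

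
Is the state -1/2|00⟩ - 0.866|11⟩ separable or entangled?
Entangled

Writing the state as a|00⟩ + b|01⟩ + c|10⟩ + d|11⟩, it is a product state iff ad − bc = 0.
Here (a, b, c, d) = (-1/2, 0, 0, -0.866): ad − bc = (-1/2)(-0.866) − (0)(0) = 0.433 ≠ 0, so the state is entangled.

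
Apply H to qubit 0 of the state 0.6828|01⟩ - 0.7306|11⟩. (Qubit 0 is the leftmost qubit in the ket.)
-0.0338|01⟩ + 0.9994|11⟩

H on qubit 0 mixes each pair of kets that differ only in qubit 0: amplitudes (a, b) of (|…0…⟩, |…1…⟩) become ((a + b)/√2, (a − b)/√2). Kets absent from the input have amplitude 0.
(|01⟩, |11⟩): (a, b) = (0.6828, -0.7306) → (-0.0338, 0.9994)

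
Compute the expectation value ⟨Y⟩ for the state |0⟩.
0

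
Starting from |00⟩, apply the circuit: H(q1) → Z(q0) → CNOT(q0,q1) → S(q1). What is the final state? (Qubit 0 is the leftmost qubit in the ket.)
1/√2|00⟩ + (1/√2)i|01⟩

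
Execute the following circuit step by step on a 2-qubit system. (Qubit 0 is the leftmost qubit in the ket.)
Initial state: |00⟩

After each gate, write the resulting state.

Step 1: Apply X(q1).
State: |01⟩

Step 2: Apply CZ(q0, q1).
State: |01⟩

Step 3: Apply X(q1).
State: |00⟩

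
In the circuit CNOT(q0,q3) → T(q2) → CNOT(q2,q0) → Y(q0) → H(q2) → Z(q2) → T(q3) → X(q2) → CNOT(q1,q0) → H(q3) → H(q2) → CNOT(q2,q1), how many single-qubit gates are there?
8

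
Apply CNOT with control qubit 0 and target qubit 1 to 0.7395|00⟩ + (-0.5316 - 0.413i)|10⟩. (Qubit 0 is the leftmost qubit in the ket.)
0.7395|00⟩ + (-0.5316 - 0.413i)|11⟩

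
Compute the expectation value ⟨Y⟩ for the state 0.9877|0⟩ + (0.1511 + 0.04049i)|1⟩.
0.07998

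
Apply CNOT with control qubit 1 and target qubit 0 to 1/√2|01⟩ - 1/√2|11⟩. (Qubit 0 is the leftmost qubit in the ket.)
-1/√2|01⟩ + 1/√2|11⟩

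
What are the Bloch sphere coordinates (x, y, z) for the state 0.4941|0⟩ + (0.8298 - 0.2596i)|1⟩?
(0.82, -0.2565, -0.5118)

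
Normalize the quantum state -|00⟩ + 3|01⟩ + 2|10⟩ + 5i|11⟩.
-0.1601|00⟩ + 0.4804|01⟩ + 0.3203|10⟩ + 0.8006i|11⟩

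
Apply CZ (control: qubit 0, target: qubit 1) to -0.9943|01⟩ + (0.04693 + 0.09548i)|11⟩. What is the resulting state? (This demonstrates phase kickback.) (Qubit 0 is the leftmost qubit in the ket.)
-0.9943|01⟩ + (-0.04693 - 0.09548i)|11⟩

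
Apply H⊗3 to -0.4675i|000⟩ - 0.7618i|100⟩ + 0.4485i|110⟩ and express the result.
-0.2761i|000⟩ - 0.2761i|001⟩ - 0.5932i|010⟩ - 0.5932i|011⟩ - 0.05452i|100⟩ - 0.05452i|101⟩ + 0.2626i|110⟩ + 0.2626i|111⟩

H⊗3 gives amp(|y⟩) = (1/2√2) Σ_x (−1)^(x·y) amp(|x⟩), where x·y is the number of positions in which both x and y have a 1.
|000⟩: (-0.4675i - 0.7618i + 0.4485i)/(2√2) = -0.2761i
|001⟩: (-0.4675i - 0.7618i + 0.4485i)/(2√2) = -0.2761i
|010⟩: (-0.4675i - 0.7618i - 0.4485i)/(2√2) = -0.5932i
|011⟩: (-0.4675i - 0.7618i - 0.4485i)/(2√2) = -0.5932i
|100⟩: (-0.4675i + 0.7618i - 0.4485i)/(2√2) = -0.05452i
|101⟩: (-0.4675i + 0.7618i - 0.4485i)/(2√2) = -0.05452i
|110⟩: (-0.4675i + 0.7618i + 0.4485i)/(2√2) = 0.2626i
|111⟩: (-0.4675i + 0.7618i + 0.4485i)/(2√2) = 0.2626i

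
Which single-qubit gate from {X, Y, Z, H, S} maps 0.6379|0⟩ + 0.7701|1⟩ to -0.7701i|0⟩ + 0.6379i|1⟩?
Y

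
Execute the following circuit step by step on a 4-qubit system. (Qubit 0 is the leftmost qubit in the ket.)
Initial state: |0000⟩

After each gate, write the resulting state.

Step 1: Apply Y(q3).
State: i|0001⟩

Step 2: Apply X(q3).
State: i|0000⟩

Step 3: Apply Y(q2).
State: -|0010⟩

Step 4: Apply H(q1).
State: -1/√2|0010⟩ - 1/√2|0110⟩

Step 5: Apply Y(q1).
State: (1/√2)i|0010⟩ - (1/√2)i|0110⟩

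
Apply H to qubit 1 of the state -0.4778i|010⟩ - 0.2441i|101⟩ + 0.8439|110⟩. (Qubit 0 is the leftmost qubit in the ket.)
-0.3379i|000⟩ + 0.3379i|010⟩ + 0.5967|100⟩ - 0.1726i|101⟩ - 0.5967|110⟩ - 0.1726i|111⟩

H on qubit 1 mixes each pair of kets that differ only in qubit 1: amplitudes (a, b) of (|…0…⟩, |…1…⟩) become ((a + b)/√2, (a − b)/√2). Kets absent from the input have amplitude 0.
(|000⟩, |010⟩): (a, b) = (0, -0.4778i) → (-0.3379i, 0.3379i)
(|100⟩, |110⟩): (a, b) = (0, 0.8439) → (0.5967, -0.5967)
(|101⟩, |111⟩): (a, b) = (-0.2441i, 0) → (-0.1726i, -0.1726i)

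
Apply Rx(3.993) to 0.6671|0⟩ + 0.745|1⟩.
(-0.2755 - 0.6785i)|0⟩ + (-0.3077 - 0.6076i)|1⟩

Rx(3.993) = [[cos(θ/2), −i·sin(θ/2)], [−i·sin(θ/2), cos(θ/2)]]; θ = 3.993, cos(θ/2) ≈ -0.412962, sin(θ/2) ≈ 0.910748.
With a = amp(|0⟩) = 0.6671 and b = amp(|1⟩) = 0.745:
new amp(|0⟩) = (-0.412962)·a + (-0.910748i)·b = (-0.2755 - 0.6785i)
new amp(|1⟩) = (-0.910748i)·a + (-0.412962)·b = (-0.3077 - 0.6076i)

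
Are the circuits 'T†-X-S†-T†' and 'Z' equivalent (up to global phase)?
No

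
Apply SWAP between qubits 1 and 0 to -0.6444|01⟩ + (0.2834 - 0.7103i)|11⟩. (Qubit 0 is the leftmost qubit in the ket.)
-0.6444|10⟩ + (0.2834 - 0.7103i)|11⟩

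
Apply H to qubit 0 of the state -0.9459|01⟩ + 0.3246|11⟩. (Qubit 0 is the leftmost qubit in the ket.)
-0.4393|01⟩ - 0.8984|11⟩

H on qubit 0 mixes each pair of kets that differ only in qubit 0: amplitudes (a, b) of (|…0…⟩, |…1…⟩) become ((a + b)/√2, (a − b)/√2). Kets absent from the input have amplitude 0.
(|01⟩, |11⟩): (a, b) = (-0.9459, 0.3246) → (-0.4393, -0.8984)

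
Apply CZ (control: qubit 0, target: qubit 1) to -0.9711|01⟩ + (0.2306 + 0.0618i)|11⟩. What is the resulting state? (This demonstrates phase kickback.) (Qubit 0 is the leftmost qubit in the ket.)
-0.9711|01⟩ + (-0.2306 - 0.0618i)|11⟩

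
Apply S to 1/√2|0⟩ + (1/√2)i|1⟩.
1/√2|0⟩ - 1/√2|1⟩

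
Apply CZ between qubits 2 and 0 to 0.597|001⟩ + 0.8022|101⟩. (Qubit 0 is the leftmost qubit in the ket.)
0.597|001⟩ - 0.8022|101⟩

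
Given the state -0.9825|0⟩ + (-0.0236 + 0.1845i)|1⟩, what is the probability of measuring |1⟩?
0.0346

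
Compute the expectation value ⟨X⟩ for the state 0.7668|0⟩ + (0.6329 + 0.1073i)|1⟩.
0.9706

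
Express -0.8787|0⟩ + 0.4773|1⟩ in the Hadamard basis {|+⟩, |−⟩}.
-0.2838|+⟩ - 0.9588|−⟩

With |ψ⟩ = α|0⟩ + β|1⟩, the Hadamard-basis coefficients are ⟨+|ψ⟩ = (α + β)/√2 and ⟨−|ψ⟩ = (α − β)/√2.
Here α = -0.8787, β = 0.4773: (α + β)/√2 = -0.2838, (α − β)/√2 = -0.9588.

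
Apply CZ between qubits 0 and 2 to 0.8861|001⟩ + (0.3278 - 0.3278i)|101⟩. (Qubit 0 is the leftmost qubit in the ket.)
0.8861|001⟩ + (-0.3278 + 0.3278i)|101⟩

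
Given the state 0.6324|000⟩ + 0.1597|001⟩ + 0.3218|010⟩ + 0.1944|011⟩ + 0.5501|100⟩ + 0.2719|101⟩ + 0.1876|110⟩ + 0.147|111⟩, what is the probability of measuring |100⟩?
0.3026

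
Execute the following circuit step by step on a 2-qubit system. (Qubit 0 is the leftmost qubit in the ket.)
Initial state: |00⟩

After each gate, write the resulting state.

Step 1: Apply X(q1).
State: |01⟩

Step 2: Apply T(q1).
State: (1/√2 + (1/√2)i)|01⟩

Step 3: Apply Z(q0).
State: (1/√2 + (1/√2)i)|01⟩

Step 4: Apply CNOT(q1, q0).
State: (1/√2 + (1/√2)i)|11⟩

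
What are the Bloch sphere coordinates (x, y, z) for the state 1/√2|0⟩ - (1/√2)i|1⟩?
(0, -1, 0)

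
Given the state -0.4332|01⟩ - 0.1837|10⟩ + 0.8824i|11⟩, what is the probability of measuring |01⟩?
0.1877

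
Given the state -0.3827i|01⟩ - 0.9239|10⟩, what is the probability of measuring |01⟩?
0.1465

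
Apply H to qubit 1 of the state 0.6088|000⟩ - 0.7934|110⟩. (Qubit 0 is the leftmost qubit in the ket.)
0.4305|000⟩ + 0.4305|010⟩ - 0.561|100⟩ + 0.561|110⟩

H on qubit 1 mixes each pair of kets that differ only in qubit 1: amplitudes (a, b) of (|…0…⟩, |…1…⟩) become ((a + b)/√2, (a − b)/√2). Kets absent from the input have amplitude 0.
(|000⟩, |010⟩): (a, b) = (0.6088, 0) → (0.4305, 0.4305)
(|100⟩, |110⟩): (a, b) = (0, -0.7934) → (-0.561, 0.561)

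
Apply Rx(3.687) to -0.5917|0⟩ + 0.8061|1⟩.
(0.1594 - 0.7763i)|0⟩ + (-0.2171 + 0.5698i)|1⟩

Rx(3.687) = [[cos(θ/2), −i·sin(θ/2)], [−i·sin(θ/2), cos(θ/2)]]; θ = 3.687, cos(θ/2) ≈ -0.269336, sin(θ/2) ≈ 0.963046.
With a = amp(|0⟩) = -0.5917 and b = amp(|1⟩) = 0.8061:
new amp(|0⟩) = (-0.269336)·a + (-0.963046i)·b = (0.1594 - 0.7763i)
new amp(|1⟩) = (-0.963046i)·a + (-0.269336)·b = (-0.2171 + 0.5698i)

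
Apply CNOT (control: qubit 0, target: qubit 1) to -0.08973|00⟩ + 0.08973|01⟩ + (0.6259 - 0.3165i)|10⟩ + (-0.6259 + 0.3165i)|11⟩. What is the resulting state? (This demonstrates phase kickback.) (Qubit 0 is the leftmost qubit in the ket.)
-0.08973|00⟩ + 0.08973|01⟩ + (-0.6259 + 0.3165i)|10⟩ + (0.6259 - 0.3165i)|11⟩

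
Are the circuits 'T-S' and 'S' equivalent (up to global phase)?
No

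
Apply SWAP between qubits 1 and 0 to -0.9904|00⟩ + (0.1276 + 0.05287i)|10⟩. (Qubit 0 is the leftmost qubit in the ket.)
-0.9904|00⟩ + (0.1276 + 0.05287i)|01⟩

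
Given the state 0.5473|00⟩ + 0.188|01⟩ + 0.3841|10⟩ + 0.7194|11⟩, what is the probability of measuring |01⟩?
0.03534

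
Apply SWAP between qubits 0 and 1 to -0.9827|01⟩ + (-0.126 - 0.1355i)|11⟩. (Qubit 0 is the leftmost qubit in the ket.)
-0.9827|10⟩ + (-0.126 - 0.1355i)|11⟩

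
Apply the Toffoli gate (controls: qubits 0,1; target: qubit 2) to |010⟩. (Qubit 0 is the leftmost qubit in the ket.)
|010⟩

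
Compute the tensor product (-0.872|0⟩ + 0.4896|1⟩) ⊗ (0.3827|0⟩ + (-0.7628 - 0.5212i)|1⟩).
-0.3337|00⟩ + (0.6652 + 0.4545i)|01⟩ + 0.1874|10⟩ + (-0.3735 - 0.2552i)|11⟩

amp(|b₁b₂…⟩) = product of the factor amplitudes for bits b₁, b₂, …; only kets whose every factor amplitude is nonzero survive.
|00⟩: (-0.872)(0.3827) = -0.3337
|01⟩: (-0.872)(-0.7628 - 0.5212i) = (0.6652 + 0.4545i)
|10⟩: (0.4896)(0.3827) = 0.1874
|11⟩: (0.4896)(-0.7628 - 0.5212i) = (-0.3735 - 0.2552i)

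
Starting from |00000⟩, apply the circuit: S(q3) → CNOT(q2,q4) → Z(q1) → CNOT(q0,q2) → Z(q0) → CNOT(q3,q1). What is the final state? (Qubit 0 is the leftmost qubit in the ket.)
|00000⟩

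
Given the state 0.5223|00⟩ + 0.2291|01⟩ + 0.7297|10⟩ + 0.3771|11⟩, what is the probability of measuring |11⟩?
0.1422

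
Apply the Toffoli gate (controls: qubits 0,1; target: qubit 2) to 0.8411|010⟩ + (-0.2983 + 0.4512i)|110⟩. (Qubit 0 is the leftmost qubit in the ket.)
0.8411|010⟩ + (-0.2983 + 0.4512i)|111⟩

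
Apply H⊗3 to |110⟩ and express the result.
1/√8|000⟩ + 1/√8|001⟩ - 1/√8|010⟩ - 1/√8|011⟩ - 1/√8|100⟩ - 1/√8|101⟩ + 1/√8|110⟩ + 1/√8|111⟩

H⊗3 gives amp(|y⟩) = (1/2√2) Σ_x (−1)^(x·y) amp(|x⟩), where x·y is the number of positions in which both x and y have a 1.
|000⟩: (1)/(2√2) = 1/√8
|001⟩: (1)/(2√2) = 1/√8
|010⟩: (-1)/(2√2) = -1/√8
|011⟩: (-1)/(2√2) = -1/√8
|100⟩: (-1)/(2√2) = -1/√8
|101⟩: (-1)/(2√2) = -1/√8
|110⟩: (1)/(2√2) = 1/√8
|111⟩: (1)/(2√2) = 1/√8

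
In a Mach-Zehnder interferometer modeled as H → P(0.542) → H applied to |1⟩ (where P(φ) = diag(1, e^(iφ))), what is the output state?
(0.07166 - 0.2579i)|0⟩ + (0.9283 + 0.2579i)|1⟩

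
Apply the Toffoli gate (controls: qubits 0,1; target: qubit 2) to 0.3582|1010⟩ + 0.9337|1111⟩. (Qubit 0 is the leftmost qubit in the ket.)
0.3582|1010⟩ + 0.9337|1101⟩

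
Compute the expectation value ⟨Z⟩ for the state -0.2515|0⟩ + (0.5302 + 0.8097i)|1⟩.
-0.8735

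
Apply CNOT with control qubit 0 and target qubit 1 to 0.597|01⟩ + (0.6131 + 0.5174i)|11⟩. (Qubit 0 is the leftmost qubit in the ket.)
0.597|01⟩ + (0.6131 + 0.5174i)|10⟩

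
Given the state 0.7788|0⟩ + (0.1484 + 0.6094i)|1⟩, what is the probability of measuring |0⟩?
0.6065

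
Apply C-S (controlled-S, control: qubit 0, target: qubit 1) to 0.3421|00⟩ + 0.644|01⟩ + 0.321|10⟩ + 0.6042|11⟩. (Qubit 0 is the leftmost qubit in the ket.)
0.3421|00⟩ + 0.644|01⟩ + 0.321|10⟩ + 0.6042i|11⟩

C-S leaves the control-|0⟩ kets |00⟩, |01⟩ unchanged and applies S to qubit 1 on the control-|1⟩ pair (|10⟩, |11⟩).
S = [[1, 0], [0, i]].
With a = amp(|10⟩) = 0.321 and b = amp(|11⟩) = 0.6042:
new amp(|10⟩) = (1)·a = 0.321
new amp(|11⟩) = (i)·b = 0.6042i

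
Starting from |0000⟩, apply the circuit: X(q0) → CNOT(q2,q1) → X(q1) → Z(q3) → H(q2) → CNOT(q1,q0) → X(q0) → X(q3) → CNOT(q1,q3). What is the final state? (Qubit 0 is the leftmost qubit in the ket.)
1/√2|1100⟩ + 1/√2|1110⟩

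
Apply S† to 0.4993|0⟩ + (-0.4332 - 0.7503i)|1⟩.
0.4993|0⟩ + (-0.7503 + 0.4332i)|1⟩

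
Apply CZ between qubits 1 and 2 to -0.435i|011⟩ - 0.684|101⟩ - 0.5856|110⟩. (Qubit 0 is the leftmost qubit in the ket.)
0.435i|011⟩ - 0.684|101⟩ - 0.5856|110⟩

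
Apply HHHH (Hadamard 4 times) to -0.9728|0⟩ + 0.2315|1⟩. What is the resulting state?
-0.9728|0⟩ + 0.2315|1⟩

H² = I, so an even number of Hadamards cancels: H^4 = I and the state is unchanged.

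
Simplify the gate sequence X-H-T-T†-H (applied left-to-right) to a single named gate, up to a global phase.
X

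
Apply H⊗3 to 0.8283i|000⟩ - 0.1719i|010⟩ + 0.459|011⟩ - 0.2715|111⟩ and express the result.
(0.06629 + 0.2321i)|000⟩ + (-0.06629 + 0.2321i)|001⟩ + (-0.06629 + 0.3536i)|010⟩ + (0.06629 + 0.3536i)|011⟩ + (0.2583 + 0.2321i)|100⟩ + (-0.2583 + 0.2321i)|101⟩ + (-0.2583 + 0.3536i)|110⟩ + (0.2583 + 0.3536i)|111⟩

H⊗3 gives amp(|y⟩) = (1/2√2) Σ_x (−1)^(x·y) amp(|x⟩), where x·y is the number of positions in which both x and y have a 1.
|000⟩: (0.8283i - 0.1719i + 0.459 - 0.2715)/(2√2) = (0.06629 + 0.2321i)
|001⟩: (0.8283i - 0.1719i - 0.459 + 0.2715)/(2√2) = (-0.06629 + 0.2321i)
|010⟩: (0.8283i + 0.1719i - 0.459 + 0.2715)/(2√2) = (-0.06629 + 0.3536i)
|011⟩: (0.8283i + 0.1719i + 0.459 - 0.2715)/(2√2) = (0.06629 + 0.3536i)
|100⟩: (0.8283i - 0.1719i + 0.459 + 0.2715)/(2√2) = (0.2583 + 0.2321i)
|101⟩: (0.8283i - 0.1719i - 0.459 - 0.2715)/(2√2) = (-0.2583 + 0.2321i)
|110⟩: (0.8283i + 0.1719i - 0.459 - 0.2715)/(2√2) = (-0.2583 + 0.3536i)
|111⟩: (0.8283i + 0.1719i + 0.459 + 0.2715)/(2√2) = (0.2583 + 0.3536i)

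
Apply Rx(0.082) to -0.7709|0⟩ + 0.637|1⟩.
(-0.7703 - 0.02611i)|0⟩ + (0.6365 + 0.0316i)|1⟩

Rx(0.082) = [[cos(θ/2), −i·sin(θ/2)], [−i·sin(θ/2), cos(θ/2)]]; θ = 0.082, cos(θ/2) ≈ 0.99916, sin(θ/2) ≈ 0.0409885.
With a = amp(|0⟩) = -0.7709 and b = amp(|1⟩) = 0.637:
new amp(|0⟩) = (0.99916)·a + (-0.0409885i)·b = (-0.7703 - 0.02611i)
new amp(|1⟩) = (-0.0409885i)·a + (0.99916)·b = (0.6365 + 0.0316i)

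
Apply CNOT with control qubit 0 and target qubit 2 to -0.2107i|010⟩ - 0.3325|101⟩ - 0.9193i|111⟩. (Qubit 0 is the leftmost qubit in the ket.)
-0.2107i|010⟩ - 0.3325|100⟩ - 0.9193i|110⟩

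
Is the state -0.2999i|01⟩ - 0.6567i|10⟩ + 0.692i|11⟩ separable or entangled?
Entangled

Writing the state as a|00⟩ + b|01⟩ + c|10⟩ + d|11⟩, it is a product state iff ad − bc = 0.
Here (a, b, c, d) = (0, -0.2999i, -0.6567i, 0.692i): ad − bc = (0)(0.692i) − (-0.2999i)(-0.6567i) = 0.1969 ≠ 0, so the state is entangled.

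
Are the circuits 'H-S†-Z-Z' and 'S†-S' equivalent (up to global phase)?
No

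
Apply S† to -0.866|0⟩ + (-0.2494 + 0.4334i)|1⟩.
-0.866|0⟩ + (0.4334 + 0.2494i)|1⟩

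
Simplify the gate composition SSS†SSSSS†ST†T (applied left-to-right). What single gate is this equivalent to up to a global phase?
S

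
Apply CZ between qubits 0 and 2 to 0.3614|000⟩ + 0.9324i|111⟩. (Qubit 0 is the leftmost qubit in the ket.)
0.3614|000⟩ - 0.9324i|111⟩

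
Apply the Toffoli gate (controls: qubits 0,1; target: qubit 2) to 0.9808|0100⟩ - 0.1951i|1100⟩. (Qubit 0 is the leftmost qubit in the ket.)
0.9808|0100⟩ - 0.1951i|1110⟩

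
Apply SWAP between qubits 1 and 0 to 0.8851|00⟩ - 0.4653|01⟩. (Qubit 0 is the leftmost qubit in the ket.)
0.8851|00⟩ - 0.4653|10⟩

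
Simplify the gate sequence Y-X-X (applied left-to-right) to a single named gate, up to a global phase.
Y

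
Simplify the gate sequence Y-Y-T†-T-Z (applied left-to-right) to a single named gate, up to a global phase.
Z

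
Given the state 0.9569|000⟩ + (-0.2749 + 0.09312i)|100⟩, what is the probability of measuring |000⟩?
0.9157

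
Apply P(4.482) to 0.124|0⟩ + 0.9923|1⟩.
0.124|0⟩ + (-0.2266 - 0.9661i)|1⟩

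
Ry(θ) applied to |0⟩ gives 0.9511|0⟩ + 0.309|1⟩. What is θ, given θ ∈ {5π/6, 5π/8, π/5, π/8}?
π/5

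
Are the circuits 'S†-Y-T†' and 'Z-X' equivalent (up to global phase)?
No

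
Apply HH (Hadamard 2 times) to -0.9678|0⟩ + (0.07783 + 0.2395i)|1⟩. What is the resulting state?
-0.9678|0⟩ + (0.07783 + 0.2395i)|1⟩

H² = I, so an even number of Hadamards cancels: H^2 = I and the state is unchanged.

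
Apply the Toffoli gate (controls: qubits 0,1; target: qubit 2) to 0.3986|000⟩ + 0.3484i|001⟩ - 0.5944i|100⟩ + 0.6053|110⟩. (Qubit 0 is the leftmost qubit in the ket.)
0.3986|000⟩ + 0.3484i|001⟩ - 0.5944i|100⟩ + 0.6053|111⟩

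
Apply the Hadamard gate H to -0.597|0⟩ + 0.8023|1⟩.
0.1452|0⟩ - 0.9895|1⟩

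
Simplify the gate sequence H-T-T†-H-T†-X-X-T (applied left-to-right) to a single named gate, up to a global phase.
I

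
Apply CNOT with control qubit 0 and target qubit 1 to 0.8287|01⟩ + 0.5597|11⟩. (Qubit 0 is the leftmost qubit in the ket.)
0.8287|01⟩ + 0.5597|10⟩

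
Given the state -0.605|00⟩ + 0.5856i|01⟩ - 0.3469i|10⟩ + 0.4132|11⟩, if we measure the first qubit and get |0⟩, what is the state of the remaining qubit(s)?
-0.7185|0⟩ + 0.6955i|1⟩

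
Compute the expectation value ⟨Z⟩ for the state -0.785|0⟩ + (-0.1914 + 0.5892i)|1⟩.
0.2324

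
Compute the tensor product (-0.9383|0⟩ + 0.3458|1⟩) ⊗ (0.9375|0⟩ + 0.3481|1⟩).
-0.8797|00⟩ - 0.3266|01⟩ + 0.3242|10⟩ + 0.1204|11⟩

amp(|b₁b₂…⟩) = product of the factor amplitudes for bits b₁, b₂, …; only kets whose every factor amplitude is nonzero survive.
|00⟩: (-0.9383)(0.9375) = -0.8797
|01⟩: (-0.9383)(0.3481) = -0.3266
|10⟩: (0.3458)(0.9375) = 0.3242
|11⟩: (0.3458)(0.3481) = 0.1204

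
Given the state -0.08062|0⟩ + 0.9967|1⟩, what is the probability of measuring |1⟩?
0.9934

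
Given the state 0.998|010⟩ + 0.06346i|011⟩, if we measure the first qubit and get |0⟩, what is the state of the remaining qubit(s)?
0.998|10⟩ + 0.06346i|11⟩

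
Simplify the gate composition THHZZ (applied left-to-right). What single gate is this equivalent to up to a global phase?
T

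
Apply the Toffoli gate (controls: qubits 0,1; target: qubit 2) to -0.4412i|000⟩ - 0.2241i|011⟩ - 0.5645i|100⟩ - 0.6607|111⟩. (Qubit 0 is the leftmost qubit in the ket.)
-0.4412i|000⟩ - 0.2241i|011⟩ - 0.5645i|100⟩ - 0.6607|110⟩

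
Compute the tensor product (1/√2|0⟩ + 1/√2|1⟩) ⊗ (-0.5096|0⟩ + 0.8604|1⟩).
-0.3603|00⟩ + 0.6084|01⟩ - 0.3603|10⟩ + 0.6084|11⟩

amp(|b₁b₂…⟩) = product of the factor amplitudes for bits b₁, b₂, …; only kets whose every factor amplitude is nonzero survive.
|00⟩: (1/√2)(-0.5096) = -0.3603
|01⟩: (1/√2)(0.8604) = 0.6084
|10⟩: (1/√2)(-0.5096) = -0.3603
|11⟩: (1/√2)(0.8604) = 0.6084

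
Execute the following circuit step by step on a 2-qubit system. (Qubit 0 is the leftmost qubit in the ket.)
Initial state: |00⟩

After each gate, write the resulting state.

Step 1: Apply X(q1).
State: |01⟩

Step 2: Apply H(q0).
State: 1/√2|01⟩ + 1/√2|11⟩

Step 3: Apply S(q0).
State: 1/√2|01⟩ + (1/√2)i|11⟩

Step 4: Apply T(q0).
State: 1/√2|01⟩ + (-1/2 + (1/2)i)|11⟩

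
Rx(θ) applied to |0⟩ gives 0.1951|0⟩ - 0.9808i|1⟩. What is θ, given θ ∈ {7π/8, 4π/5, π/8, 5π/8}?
7π/8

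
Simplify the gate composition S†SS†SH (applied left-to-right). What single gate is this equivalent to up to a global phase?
H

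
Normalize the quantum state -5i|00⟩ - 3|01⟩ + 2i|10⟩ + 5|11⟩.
-0.6299i|00⟩ - 1/√7|01⟩ + 0.252i|10⟩ + 0.6299|11⟩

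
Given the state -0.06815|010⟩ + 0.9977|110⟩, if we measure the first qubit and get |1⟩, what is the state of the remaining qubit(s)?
|10⟩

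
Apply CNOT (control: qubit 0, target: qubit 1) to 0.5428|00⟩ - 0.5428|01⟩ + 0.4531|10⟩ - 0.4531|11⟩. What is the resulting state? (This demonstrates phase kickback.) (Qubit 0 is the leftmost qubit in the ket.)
0.5428|00⟩ - 0.5428|01⟩ - 0.4531|10⟩ + 0.4531|11⟩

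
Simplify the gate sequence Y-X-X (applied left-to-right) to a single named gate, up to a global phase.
Y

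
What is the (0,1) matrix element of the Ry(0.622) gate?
-0.306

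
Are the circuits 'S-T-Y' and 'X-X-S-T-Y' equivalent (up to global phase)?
Yes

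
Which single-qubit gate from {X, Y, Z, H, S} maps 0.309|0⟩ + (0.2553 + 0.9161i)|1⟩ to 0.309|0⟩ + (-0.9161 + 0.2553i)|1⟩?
S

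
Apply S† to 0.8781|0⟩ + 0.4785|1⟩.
0.8781|0⟩ - 0.4785i|1⟩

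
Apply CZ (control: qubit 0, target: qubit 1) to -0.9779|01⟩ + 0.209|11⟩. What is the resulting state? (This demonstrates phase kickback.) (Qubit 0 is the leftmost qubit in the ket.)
-0.9779|01⟩ - 0.209|11⟩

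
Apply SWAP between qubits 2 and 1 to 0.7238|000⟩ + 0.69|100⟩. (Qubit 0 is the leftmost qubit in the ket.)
0.7238|000⟩ + 0.69|100⟩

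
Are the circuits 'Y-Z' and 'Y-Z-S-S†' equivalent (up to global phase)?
Yes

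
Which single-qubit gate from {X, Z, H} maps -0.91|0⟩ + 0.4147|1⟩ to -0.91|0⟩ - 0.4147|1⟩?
Z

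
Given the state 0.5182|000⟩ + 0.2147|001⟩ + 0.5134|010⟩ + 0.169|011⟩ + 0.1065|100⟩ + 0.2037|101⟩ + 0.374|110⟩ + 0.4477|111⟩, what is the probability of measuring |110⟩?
0.1399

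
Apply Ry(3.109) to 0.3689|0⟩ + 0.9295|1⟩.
-0.9234|0⟩ + 0.384|1⟩

Ry(3.109) = [[cos(θ/2), −sin(θ/2)], [sin(θ/2), cos(θ/2)]]; θ = 3.109, cos(θ/2) ≈ 0.0162956, sin(θ/2) ≈ 0.999867.
With a = amp(|0⟩) = 0.3689 and b = amp(|1⟩) = 0.9295:
new amp(|0⟩) = (0.0162956)·a + (-0.999867)·b = -0.9234
new amp(|1⟩) = (0.999867)·a + (0.0162956)·b = 0.384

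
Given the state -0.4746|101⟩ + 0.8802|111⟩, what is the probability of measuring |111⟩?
0.7748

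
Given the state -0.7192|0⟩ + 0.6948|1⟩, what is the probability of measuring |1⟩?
0.4827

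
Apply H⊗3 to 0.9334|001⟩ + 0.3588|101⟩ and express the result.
0.4569|000⟩ - 0.4569|001⟩ + 0.4569|010⟩ - 0.4569|011⟩ + 0.2032|100⟩ - 0.2032|101⟩ + 0.2032|110⟩ - 0.2032|111⟩

H⊗3 gives amp(|y⟩) = (1/2√2) Σ_x (−1)^(x·y) amp(|x⟩), where x·y is the number of positions in which both x and y have a 1.
|000⟩: (0.9334 + 0.3588)/(2√2) = 0.4569
|001⟩: (-0.9334 - 0.3588)/(2√2) = -0.4569
|010⟩: (0.9334 + 0.3588)/(2√2) = 0.4569
|011⟩: (-0.9334 - 0.3588)/(2√2) = -0.4569
|100⟩: (0.9334 - 0.3588)/(2√2) = 0.2032
|101⟩: (-0.9334 + 0.3588)/(2√2) = -0.2032
|110⟩: (0.9334 - 0.3588)/(2√2) = 0.2032
|111⟩: (-0.9334 + 0.3588)/(2√2) = -0.2032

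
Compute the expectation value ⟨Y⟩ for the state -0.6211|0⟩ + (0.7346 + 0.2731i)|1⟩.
-0.3392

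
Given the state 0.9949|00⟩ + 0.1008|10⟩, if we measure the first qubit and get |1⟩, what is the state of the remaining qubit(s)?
|0⟩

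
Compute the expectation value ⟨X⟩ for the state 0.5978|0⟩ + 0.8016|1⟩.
0.9584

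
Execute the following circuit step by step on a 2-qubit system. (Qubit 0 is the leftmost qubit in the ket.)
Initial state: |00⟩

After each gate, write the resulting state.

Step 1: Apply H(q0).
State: 1/√2|00⟩ + 1/√2|10⟩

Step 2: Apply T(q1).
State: 1/√2|00⟩ + 1/√2|10⟩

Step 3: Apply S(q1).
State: 1/√2|00⟩ + 1/√2|10⟩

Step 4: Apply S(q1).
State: 1/√2|00⟩ + 1/√2|10⟩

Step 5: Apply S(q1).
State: 1/√2|00⟩ + 1/√2|10⟩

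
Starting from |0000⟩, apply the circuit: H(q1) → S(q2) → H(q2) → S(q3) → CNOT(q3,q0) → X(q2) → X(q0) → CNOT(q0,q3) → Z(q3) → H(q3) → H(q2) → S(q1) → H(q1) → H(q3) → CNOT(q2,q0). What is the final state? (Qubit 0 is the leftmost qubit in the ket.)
(-1/2 - (1/2)i)|1001⟩ + (-1/2 + (1/2)i)|1101⟩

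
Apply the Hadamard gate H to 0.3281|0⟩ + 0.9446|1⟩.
0.8999|0⟩ - 0.4359|1⟩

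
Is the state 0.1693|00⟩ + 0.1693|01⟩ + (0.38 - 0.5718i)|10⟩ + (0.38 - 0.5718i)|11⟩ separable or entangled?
Separable

Writing the state as a|00⟩ + b|01⟩ + c|10⟩ + d|11⟩, it is a product state iff ad − bc = 0.
Here (a, b, c, d) = (0.1693, 0.1693, (0.38 - 0.5718i), (0.38 - 0.5718i)): ad − bc = (0.1693)(0.38 - 0.5718i) − (0.1693)(0.38 - 0.5718i) = 0, so the state is separable.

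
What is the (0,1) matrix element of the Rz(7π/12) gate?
0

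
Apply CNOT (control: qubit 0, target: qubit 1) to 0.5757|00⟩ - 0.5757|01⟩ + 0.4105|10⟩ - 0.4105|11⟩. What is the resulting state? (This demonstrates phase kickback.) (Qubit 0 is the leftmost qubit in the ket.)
0.5757|00⟩ - 0.5757|01⟩ - 0.4105|10⟩ + 0.4105|11⟩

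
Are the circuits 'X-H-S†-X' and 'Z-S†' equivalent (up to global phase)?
No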